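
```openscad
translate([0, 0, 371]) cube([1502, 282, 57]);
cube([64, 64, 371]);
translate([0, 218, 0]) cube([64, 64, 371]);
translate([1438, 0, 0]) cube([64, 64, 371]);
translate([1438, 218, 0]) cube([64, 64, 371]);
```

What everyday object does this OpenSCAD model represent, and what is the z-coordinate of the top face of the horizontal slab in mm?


A bench. The seat-top height is 428 mm.

A long slab on four corner posts — a bench. The slab sits at z = 371 with thickness 57, so the top is 371 + 57 = 428 mm.


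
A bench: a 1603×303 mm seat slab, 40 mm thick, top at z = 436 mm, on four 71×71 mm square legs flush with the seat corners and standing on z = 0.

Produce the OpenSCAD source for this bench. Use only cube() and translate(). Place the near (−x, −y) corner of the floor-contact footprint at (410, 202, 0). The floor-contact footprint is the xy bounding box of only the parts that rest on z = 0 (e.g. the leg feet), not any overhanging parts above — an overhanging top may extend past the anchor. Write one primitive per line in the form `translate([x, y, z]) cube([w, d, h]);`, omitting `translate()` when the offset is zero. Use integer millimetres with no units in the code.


translate([410, 202, 396]) cube([1603, 303, 40]);
translate([410, 202, 0]) cube([71, 71, 396]);
translate([410, 434, 0]) cube([71, 71, 396]);
translate([1942, 202, 0]) cube([71, 71, 396]);
translate([1942, 434, 0]) cube([71, 71, 396]);


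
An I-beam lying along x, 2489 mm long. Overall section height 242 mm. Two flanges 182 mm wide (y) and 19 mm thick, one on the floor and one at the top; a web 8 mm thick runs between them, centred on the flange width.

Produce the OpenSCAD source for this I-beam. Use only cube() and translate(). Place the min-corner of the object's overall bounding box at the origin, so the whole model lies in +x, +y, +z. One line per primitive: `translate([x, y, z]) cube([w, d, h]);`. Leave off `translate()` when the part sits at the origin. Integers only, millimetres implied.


cube([2489, 182, 19]);
translate([0, 87, 19]) cube([2489, 8, 204]);
translate([0, 0, 223]) cube([2489, 182, 19]);


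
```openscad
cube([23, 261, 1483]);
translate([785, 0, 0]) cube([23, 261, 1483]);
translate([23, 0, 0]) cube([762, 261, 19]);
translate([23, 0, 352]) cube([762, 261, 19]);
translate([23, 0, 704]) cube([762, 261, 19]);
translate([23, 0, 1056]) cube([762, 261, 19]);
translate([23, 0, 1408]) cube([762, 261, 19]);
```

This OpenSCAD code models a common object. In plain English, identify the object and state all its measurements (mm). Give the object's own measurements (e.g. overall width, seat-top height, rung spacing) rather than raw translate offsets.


An open bookshelf. Two side panels, each 23 mm thick, 261 mm deep and 1483 mm tall, stand 808 mm apart (outside-to-outside). Between them sit 5 shelves, each 19 mm thick and 261 mm deep, spanning the full gap between the sides. The bottom shelf rests on the floor (its underside at z = 0) and the clear gap between one shelf's top and the next shelf's underside is 333 mm.


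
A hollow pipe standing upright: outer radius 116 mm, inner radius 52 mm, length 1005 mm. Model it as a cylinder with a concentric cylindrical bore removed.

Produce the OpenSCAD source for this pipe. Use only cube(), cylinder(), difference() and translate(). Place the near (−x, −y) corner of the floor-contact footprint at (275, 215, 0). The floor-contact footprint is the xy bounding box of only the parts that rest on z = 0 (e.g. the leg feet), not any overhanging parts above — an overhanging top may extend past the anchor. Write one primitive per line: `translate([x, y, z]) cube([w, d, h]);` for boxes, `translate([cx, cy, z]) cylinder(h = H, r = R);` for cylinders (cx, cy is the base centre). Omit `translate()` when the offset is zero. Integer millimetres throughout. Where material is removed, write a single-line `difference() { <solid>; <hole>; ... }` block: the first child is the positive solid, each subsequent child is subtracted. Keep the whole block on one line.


difference() { translate([391, 331, 0]) cylinder(h = 1005, r = 116); translate([391, 331, 0]) cylinder(h = 1005, r = 52); }


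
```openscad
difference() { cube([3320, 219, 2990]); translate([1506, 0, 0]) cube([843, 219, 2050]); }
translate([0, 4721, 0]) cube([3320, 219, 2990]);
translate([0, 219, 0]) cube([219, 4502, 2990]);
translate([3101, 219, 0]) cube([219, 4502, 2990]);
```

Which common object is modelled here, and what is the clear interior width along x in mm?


A single room. The interior width is 2882 mm.

Four walls enclosing a rectangle with a door in the front wall — a room. Outside width 3320 minus two 219 mm walls gives 2882 mm.


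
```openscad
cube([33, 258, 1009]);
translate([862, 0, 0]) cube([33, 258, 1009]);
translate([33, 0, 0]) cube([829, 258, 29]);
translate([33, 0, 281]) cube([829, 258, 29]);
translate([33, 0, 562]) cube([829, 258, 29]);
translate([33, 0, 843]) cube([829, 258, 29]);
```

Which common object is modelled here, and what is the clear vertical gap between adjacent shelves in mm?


A bookshelf. The clear shelf gap is 252 mm.

Two tall side panels with 4 horizontal boards between them — a bookshelf. The first two shelf undersides are at z = 0 and z = 281; with shelf thickness 29, the clear gap is 281 − 0 − 29 = 252 mm.


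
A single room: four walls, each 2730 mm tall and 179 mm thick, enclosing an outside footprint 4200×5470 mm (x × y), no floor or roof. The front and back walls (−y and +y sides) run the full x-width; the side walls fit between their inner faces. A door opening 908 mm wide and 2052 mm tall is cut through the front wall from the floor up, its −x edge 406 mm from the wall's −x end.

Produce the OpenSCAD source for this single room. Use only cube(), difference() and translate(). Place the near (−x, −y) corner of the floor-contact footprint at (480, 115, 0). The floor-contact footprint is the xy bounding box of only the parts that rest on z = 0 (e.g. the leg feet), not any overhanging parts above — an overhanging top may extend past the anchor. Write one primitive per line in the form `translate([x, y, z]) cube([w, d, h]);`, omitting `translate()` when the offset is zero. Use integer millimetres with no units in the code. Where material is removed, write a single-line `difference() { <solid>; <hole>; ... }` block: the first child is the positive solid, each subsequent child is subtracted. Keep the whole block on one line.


difference() { translate([480, 115, 0]) cube([4200, 179, 2730]); translate([886, 115, 0]) cube([908, 179, 2052]); }
translate([480, 5406, 0]) cube([4200, 179, 2730]);
translate([480, 294, 0]) cube([179, 5112, 2730]);
translate([4501, 294, 0]) cube([179, 5112, 2730]);


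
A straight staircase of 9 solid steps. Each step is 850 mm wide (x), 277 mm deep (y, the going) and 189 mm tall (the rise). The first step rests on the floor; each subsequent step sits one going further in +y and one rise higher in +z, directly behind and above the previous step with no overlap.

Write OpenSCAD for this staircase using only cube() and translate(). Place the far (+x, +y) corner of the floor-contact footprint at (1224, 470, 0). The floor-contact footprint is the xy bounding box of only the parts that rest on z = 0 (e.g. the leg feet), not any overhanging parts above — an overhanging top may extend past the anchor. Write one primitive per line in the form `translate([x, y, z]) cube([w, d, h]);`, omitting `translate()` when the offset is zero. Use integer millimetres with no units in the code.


translate([374, 193, 0]) cube([850, 277, 189]);
translate([374, 470, 189]) cube([850, 277, 189]);
translate([374, 747, 378]) cube([850, 277, 189]);
translate([374, 1024, 567]) cube([850, 277, 189]);
translate([374, 1301, 756]) cube([850, 277, 189]);
translate([374, 1578, 945]) cube([850, 277, 189]);
translate([374, 1855, 1134]) cube([850, 277, 189]);
translate([374, 2132, 1323]) cube([850, 277, 189]);
translate([374, 2409, 1512]) cube([850, 277, 189]);


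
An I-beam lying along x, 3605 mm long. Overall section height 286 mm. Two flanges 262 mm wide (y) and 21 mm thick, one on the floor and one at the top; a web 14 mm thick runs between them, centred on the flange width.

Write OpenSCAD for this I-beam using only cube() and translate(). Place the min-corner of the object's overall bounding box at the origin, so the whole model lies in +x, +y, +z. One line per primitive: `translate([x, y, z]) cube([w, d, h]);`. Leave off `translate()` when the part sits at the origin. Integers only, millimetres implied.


cube([3605, 262, 21]);
translate([0, 124, 21]) cube([3605, 14, 244]);
translate([0, 0, 265]) cube([3605, 262, 21]);


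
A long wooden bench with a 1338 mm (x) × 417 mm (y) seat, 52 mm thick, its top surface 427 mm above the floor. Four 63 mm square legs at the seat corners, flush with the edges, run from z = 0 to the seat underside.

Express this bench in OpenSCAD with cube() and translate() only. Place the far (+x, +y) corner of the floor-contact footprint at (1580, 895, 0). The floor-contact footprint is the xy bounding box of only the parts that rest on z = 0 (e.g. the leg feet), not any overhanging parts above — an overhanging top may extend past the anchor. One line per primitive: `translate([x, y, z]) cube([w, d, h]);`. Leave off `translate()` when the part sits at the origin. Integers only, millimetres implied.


translate([242, 478, 375]) cube([1338, 417, 52]);
translate([242, 478, 0]) cube([63, 63, 375]);
translate([242, 832, 0]) cube([63, 63, 375]);
translate([1517, 478, 0]) cube([63, 63, 375]);
translate([1517, 832, 0]) cube([63, 63, 375]);


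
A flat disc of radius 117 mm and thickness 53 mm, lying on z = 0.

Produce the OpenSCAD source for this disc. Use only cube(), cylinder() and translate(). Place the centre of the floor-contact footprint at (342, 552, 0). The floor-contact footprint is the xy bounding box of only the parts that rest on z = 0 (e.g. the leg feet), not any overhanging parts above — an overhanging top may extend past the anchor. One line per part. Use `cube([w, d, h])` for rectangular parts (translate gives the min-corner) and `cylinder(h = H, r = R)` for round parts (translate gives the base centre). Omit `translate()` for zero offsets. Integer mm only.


translate([342, 552, 0]) cylinder(h = 53, r = 117);


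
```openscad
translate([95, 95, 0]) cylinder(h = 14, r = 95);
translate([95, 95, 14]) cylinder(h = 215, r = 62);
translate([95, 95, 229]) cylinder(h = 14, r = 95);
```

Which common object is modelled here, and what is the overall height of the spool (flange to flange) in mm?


A spool. The overall height is 243 mm.

Three coaxial cylinders, large–small–large — a spool. Two 14 mm flanges and a 215 mm core give 14 + 215 + 14 = 243 mm.


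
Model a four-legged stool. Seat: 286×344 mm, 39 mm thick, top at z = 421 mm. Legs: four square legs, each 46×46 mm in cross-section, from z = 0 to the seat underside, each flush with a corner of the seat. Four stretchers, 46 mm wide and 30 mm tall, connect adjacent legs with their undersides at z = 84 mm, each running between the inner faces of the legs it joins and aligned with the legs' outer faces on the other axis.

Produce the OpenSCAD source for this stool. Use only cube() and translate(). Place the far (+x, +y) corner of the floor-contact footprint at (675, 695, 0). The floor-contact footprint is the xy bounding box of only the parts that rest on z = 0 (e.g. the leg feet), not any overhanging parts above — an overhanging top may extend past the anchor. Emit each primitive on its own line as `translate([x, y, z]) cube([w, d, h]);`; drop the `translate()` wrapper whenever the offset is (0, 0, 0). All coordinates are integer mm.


// leg_h = 421 - 39 = 382
// stretcher span = 286 - 2*46 = 194
translate([389, 351, 382]) cube([286, 344, 39]);
translate([389, 351, 0]) cube([46, 46, 382]);
translate([629, 351, 0]) cube([46, 46, 382]);
translate([389, 649, 0]) cube([46, 46, 382]);
translate([629, 649, 0]) cube([46, 46, 382]);
translate([435, 351, 84]) cube([194, 46, 30]);
translate([435, 649, 84]) cube([194, 46, 30]);
translate([389, 397, 84]) cube([46, 252, 30]);
translate([629, 397, 84]) cube([46, 252, 30]);


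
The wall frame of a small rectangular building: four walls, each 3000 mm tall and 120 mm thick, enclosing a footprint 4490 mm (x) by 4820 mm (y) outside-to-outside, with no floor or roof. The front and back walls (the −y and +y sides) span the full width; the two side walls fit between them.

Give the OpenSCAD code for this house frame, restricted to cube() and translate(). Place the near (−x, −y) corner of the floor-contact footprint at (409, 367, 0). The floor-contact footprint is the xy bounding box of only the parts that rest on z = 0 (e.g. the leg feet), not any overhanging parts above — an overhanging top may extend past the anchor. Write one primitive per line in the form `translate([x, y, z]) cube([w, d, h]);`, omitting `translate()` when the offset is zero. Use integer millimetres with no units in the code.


translate([409, 367, 0]) cube([4490, 120, 3000]);
translate([409, 5067, 0]) cube([4490, 120, 3000]);
translate([409, 487, 0]) cube([120, 4580, 3000]);
translate([4779, 487, 0]) cube([120, 4580, 3000]);


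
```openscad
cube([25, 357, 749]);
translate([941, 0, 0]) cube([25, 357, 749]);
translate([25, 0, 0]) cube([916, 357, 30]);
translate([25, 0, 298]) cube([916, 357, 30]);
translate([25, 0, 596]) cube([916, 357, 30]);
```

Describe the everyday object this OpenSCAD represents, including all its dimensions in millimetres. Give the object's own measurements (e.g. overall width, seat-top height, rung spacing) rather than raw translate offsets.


An open bookshelf. Two side panels, each 25 mm thick, 357 mm deep and 749 mm tall, stand 966 mm apart (outside-to-outside). Between them sit 3 shelves, each 30 mm thick and 357 mm deep, spanning the full gap between the sides. The bottom shelf rests on the floor (its underside at z = 0) and the clear gap between one shelf's top and the next shelf's underside is 268 mm.


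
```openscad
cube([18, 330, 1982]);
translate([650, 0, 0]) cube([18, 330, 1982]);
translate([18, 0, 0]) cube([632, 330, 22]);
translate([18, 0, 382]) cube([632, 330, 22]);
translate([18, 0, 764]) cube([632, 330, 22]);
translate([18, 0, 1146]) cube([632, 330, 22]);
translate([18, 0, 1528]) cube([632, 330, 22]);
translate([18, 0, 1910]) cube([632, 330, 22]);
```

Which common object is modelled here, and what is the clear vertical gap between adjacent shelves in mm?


A bookshelf. The clear shelf gap is 360 mm.

Two tall side panels with 6 horizontal boards between them — a bookshelf. The first two shelf undersides are at z = 0 and z = 382; with shelf thickness 22, the clear gap is 382 − 0 − 22 = 360 mm.


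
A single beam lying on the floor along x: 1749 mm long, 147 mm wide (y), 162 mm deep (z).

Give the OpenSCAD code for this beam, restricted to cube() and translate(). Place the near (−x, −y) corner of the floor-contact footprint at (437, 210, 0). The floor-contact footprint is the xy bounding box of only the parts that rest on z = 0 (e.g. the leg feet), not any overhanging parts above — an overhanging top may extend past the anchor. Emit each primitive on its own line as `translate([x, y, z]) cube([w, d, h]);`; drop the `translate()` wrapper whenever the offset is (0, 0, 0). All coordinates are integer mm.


translate([437, 210, 0]) cube([1749, 147, 162]);


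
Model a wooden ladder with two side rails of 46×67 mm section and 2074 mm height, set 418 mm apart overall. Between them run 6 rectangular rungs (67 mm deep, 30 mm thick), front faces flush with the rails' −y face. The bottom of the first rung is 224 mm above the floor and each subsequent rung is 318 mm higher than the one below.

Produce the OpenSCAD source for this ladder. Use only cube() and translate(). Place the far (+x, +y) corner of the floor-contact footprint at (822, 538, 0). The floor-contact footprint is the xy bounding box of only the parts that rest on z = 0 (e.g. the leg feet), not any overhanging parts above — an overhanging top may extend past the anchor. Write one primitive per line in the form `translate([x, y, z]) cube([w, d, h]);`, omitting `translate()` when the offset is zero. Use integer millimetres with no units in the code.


translate([404, 471, 0]) cube([46, 67, 2074]);
translate([776, 471, 0]) cube([46, 67, 2074]);
translate([450, 471, 224]) cube([326, 67, 30]);
translate([450, 471, 542]) cube([326, 67, 30]);
translate([450, 471, 860]) cube([326, 67, 30]);
translate([450, 471, 1178]) cube([326, 67, 30]);
translate([450, 471, 1496]) cube([326, 67, 30]);
translate([450, 471, 1814]) cube([326, 67, 30]);


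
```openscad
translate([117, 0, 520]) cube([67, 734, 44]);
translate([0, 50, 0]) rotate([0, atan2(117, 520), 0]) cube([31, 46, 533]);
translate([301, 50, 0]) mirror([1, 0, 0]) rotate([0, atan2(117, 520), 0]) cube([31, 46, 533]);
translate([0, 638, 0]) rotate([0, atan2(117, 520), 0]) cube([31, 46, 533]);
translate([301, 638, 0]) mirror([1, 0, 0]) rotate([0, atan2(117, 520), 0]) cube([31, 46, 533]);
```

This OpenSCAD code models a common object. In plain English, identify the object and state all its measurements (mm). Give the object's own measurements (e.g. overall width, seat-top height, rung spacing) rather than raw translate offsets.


A sawhorse. A 67×734×44 mm beam (x, y, z) sits on two A-frame leg pairs. Each pair is two raked legs of 31×46 mm section (46 mm along y) splaying symmetrically in x. Each leg rises 520 mm vertically over 117 mm of horizontal reach and is 533 mm long along its own axis. Every leg's outer bottom edge rests on the floor and its outer top edge meets a bottom edge of the beam — the left legs (tilting toward +x) meet the beam's −x bottom edge, the right legs (their mirror images, tilting toward −x) meet its +x bottom edge — so the leg tops tuck under the beam, the beam's underside is 520 mm above the floor, and the feet are 301 mm apart outside-to-outside with the beam centred between them. The two leg pairs are set in 50 mm from either end of the beam.


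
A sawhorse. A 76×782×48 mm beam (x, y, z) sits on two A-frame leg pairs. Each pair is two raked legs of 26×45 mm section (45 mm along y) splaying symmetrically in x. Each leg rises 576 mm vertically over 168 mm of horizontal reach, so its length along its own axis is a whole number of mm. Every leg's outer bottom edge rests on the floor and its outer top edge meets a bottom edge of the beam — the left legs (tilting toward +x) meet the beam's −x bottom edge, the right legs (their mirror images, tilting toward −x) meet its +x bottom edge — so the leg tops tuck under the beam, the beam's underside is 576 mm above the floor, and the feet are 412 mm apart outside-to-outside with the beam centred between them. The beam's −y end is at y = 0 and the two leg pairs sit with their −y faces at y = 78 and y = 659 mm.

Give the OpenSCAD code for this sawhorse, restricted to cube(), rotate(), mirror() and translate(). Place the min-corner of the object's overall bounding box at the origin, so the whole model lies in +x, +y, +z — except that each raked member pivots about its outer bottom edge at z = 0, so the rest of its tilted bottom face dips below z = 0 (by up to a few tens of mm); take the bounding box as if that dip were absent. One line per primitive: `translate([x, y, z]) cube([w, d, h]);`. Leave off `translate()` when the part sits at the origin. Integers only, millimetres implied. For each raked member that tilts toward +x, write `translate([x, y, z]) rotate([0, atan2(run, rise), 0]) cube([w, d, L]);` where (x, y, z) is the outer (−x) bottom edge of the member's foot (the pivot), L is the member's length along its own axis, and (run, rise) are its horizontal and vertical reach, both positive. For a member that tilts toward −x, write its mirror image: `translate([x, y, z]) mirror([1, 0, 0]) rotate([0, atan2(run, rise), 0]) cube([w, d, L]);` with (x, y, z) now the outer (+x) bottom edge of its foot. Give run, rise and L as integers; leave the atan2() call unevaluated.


translate([168, 0, 576]) cube([76, 782, 48]);
translate([0, 78, 0]) rotate([0, atan2(168, 576), 0]) cube([26, 45, 600]);
translate([412, 78, 0]) mirror([1, 0, 0]) rotate([0, atan2(168, 576), 0]) cube([26, 45, 600]);
translate([0, 659, 0]) rotate([0, atan2(168, 576), 0]) cube([26, 45, 600]);
translate([412, 659, 0]) mirror([1, 0, 0]) rotate([0, atan2(168, 576), 0]) cube([26, 45, 600]);


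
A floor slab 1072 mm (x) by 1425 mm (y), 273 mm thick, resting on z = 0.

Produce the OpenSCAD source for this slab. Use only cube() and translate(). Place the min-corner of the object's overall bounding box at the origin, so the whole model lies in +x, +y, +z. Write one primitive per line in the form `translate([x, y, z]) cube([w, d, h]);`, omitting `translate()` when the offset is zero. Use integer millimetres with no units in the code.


cube([1072, 1425, 273]);


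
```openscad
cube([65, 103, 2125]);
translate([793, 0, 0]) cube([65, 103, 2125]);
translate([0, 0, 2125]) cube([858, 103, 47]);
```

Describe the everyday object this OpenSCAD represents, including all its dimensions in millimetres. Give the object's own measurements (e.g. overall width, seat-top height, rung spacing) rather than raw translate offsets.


A door frame. The clear opening is 728 mm wide and 2125 mm high. Two 65 mm wide jambs, 103 mm deep, stand either side of the opening from the floor to the top of the opening. A 47 mm thick head sits across the top of both jambs, spanning the full outside width of the frame.


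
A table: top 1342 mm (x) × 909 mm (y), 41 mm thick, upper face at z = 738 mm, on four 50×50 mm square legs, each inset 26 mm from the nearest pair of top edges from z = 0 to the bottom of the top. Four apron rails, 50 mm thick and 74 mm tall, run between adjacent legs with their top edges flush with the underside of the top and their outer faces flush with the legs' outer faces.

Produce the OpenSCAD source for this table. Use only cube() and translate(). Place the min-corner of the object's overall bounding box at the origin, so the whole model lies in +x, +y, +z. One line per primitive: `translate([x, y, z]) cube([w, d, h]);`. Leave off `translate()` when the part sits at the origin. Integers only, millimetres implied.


translate([0, 0, 697]) cube([1342, 909, 41]);
translate([26, 26, 0]) cube([50, 50, 697]);
translate([1266, 26, 0]) cube([50, 50, 697]);
translate([26, 833, 0]) cube([50, 50, 697]);
translate([1266, 833, 0]) cube([50, 50, 697]);
translate([76, 26, 623]) cube([1190, 50, 74]);
translate([76, 833, 623]) cube([1190, 50, 74]);
translate([26, 76, 623]) cube([50, 757, 74]);
translate([1266, 76, 623]) cube([50, 757, 74]);


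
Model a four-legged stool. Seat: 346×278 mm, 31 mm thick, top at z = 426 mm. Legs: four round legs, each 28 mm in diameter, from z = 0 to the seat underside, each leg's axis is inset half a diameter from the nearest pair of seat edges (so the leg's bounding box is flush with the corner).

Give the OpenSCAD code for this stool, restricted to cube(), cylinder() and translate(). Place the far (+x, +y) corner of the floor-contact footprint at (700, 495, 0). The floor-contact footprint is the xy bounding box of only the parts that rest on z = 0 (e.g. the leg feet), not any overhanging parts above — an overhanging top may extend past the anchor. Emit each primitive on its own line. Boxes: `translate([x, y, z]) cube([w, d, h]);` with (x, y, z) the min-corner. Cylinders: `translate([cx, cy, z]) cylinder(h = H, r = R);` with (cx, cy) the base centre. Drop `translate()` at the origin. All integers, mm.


// leg_h = 426 - 31 = 395
translate([354, 217, 395]) cube([346, 278, 31]);
translate([368, 231, 0]) cylinder(h = 395, r = 14);
translate([686, 231, 0]) cylinder(h = 395, r = 14);
translate([368, 481, 0]) cylinder(h = 395, r = 14);
translate([686, 481, 0]) cylinder(h = 395, r = 14);


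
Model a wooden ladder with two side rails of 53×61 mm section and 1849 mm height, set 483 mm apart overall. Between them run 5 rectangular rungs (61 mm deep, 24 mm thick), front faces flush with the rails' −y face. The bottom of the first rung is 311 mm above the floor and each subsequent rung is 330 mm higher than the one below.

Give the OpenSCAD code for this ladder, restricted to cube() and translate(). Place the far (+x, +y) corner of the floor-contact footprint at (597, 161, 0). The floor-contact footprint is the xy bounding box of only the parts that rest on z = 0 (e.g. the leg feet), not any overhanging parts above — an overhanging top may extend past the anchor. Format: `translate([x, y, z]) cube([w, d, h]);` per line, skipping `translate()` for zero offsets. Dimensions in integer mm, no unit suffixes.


translate([114, 100, 0]) cube([53, 61, 1849]);
translate([544, 100, 0]) cube([53, 61, 1849]);
translate([167, 100, 311]) cube([377, 61, 24]);
translate([167, 100, 641]) cube([377, 61, 24]);
translate([167, 100, 971]) cube([377, 61, 24]);
translate([167, 100, 1301]) cube([377, 61, 24]);
translate([167, 100, 1631]) cube([377, 61, 24]);


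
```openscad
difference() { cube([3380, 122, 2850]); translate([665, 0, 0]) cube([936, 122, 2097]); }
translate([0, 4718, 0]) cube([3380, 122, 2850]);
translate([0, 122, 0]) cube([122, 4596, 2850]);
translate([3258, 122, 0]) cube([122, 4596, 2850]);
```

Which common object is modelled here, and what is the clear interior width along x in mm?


A single room. The interior width is 3136 mm.

Four walls enclosing a rectangle with a door in the front wall — a room. Outside width 3380 minus two 122 mm walls gives 3136 mm.


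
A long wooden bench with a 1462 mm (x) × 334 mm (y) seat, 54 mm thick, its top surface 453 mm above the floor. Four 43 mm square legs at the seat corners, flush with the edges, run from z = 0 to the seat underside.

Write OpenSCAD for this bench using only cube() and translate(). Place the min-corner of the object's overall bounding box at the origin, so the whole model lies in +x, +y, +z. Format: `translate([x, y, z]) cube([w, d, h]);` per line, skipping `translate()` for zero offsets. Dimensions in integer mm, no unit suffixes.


translate([0, 0, 399]) cube([1462, 334, 54]);
cube([43, 43, 399]);
translate([0, 291, 0]) cube([43, 43, 399]);
translate([1419, 0, 0]) cube([43, 43, 399]);
translate([1419, 291, 0]) cube([43, 43, 399]);


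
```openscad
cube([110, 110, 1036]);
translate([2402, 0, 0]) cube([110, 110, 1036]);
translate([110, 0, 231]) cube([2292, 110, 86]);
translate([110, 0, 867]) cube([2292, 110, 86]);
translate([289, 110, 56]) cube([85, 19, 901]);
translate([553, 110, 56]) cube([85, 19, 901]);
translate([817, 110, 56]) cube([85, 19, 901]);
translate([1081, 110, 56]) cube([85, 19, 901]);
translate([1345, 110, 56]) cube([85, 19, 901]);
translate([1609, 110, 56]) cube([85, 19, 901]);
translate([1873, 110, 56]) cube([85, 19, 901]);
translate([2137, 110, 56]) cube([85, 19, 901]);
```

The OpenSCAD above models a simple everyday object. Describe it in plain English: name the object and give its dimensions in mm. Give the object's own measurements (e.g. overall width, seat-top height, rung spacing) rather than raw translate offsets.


A fence section. Two 110×110 mm posts, 1036 mm tall, stand on the floor with a clear span of 2292 mm between their inner faces. Two horizontal rails of 110×86 mm section span the gap between the posts with their undersides at z = 231 mm and z = 867 mm, flush with the posts' −y face. 8 pickets, each 85 mm wide, 19 mm thick and 901 mm tall, are fixed to the +y face of the rails with their bottoms at z = 56 mm, spaced across the span with a 179 mm gap after the −x post and between neighbouring pickets, with 180 mm left before the +x post.


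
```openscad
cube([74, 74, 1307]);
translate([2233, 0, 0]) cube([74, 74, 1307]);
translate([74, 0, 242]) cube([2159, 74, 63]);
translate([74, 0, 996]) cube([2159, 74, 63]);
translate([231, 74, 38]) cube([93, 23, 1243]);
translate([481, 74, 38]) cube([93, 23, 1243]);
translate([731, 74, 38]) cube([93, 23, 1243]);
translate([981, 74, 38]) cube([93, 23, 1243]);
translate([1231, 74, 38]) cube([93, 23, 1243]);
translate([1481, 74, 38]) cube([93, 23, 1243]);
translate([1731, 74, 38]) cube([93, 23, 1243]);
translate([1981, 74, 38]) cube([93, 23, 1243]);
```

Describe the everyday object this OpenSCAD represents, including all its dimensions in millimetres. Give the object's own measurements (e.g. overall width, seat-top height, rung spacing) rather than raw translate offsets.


A fence section. Two 74×74 mm posts, 1307 mm tall, stand on the floor with a clear span of 2159 mm between their inner faces. Two horizontal rails of 74×63 mm section span the gap between the posts with their undersides at z = 242 mm and z = 996 mm, flush with the posts' −y face. 8 pickets, each 93 mm wide, 23 mm thick and 1243 mm tall, are fixed to the +y face of the rails with their bottoms at z = 38 mm, spaced across the span with a 157 mm gap after the −x post and between neighbouring pickets, with 159 mm left before the +x post.


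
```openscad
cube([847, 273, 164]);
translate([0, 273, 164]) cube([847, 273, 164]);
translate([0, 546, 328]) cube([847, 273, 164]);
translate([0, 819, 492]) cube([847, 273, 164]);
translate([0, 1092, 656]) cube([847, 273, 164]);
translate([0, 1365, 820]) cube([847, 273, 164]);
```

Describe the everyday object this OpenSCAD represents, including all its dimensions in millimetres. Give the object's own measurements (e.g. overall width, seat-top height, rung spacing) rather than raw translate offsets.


A straight staircase of 6 solid steps. Each step is 847 mm wide (x), 273 mm deep (y, the going) and 164 mm tall (the rise). The first step rests on the floor; each subsequent step sits one going further in +y and one rise higher in +z, directly behind and above the previous step with no overlap.


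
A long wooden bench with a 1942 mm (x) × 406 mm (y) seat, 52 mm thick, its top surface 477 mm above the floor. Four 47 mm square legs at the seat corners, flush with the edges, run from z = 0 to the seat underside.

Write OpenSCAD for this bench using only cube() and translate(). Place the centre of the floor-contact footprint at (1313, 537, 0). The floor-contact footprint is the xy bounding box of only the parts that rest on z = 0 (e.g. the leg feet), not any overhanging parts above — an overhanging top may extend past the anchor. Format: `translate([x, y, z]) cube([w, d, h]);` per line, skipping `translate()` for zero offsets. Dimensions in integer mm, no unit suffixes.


translate([342, 334, 425]) cube([1942, 406, 52]);
translate([342, 334, 0]) cube([47, 47, 425]);
translate([342, 693, 0]) cube([47, 47, 425]);
translate([2237, 334, 0]) cube([47, 47, 425]);
translate([2237, 693, 0]) cube([47, 47, 425]);


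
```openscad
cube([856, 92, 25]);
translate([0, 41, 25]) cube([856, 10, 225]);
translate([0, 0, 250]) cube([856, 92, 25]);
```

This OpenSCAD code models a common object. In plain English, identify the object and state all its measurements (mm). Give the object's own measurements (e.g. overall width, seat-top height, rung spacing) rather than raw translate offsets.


An I-beam lying along x, 856 mm long. Overall section height 275 mm. Two flanges 92 mm wide (y) and 25 mm thick, one on the floor and one at the top; a web 10 mm thick runs between them, centred on the flange width.


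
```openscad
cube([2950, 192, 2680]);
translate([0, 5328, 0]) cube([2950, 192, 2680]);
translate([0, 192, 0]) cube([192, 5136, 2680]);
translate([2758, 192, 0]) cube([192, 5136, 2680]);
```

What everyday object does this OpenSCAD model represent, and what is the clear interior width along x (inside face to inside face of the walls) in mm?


A house (or room) frame. The interior width is 2566 mm.

Four 2680 mm walls enclosing a rectangle with no floor or roof — a room or house frame. Outside width is 2950 mm and wall thickness is 192 mm, so the interior width is 2950 − 2 × 192 = 2566 mm.


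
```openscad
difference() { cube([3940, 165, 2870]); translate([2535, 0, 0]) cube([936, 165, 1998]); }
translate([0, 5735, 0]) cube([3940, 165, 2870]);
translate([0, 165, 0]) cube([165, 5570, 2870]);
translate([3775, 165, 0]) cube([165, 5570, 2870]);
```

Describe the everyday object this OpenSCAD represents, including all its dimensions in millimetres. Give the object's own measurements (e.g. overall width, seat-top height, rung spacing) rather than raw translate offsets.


A single room: four walls, each 2870 mm tall and 165 mm thick, enclosing an outside footprint 3940×5900 mm (x × y), no floor or roof. The front and back walls (−y and +y sides) run the full x-width; the side walls fit between their inner faces. A door opening 936 mm wide and 1998 mm tall is cut through the front wall from the floor up, its −x edge 2535 mm from the wall's −x end.


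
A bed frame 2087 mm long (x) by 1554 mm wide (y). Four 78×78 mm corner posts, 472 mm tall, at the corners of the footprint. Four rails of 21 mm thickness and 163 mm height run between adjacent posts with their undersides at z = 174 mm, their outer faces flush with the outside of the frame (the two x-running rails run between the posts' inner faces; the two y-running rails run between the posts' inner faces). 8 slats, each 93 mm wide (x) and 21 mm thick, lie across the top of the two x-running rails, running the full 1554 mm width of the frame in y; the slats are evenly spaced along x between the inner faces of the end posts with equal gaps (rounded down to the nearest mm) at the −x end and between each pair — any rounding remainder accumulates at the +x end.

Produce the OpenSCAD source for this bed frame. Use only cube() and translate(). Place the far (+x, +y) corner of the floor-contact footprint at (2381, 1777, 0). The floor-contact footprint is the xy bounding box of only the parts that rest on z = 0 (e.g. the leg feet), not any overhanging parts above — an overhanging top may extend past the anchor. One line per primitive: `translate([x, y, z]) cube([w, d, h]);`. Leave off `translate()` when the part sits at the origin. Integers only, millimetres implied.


translate([294, 223, 0]) cube([78, 78, 472]);
translate([294, 1699, 0]) cube([78, 78, 472]);
translate([2303, 223, 0]) cube([78, 78, 472]);
translate([2303, 1699, 0]) cube([78, 78, 472]);
translate([372, 223, 174]) cube([1931, 21, 163]);
translate([372, 1756, 174]) cube([1931, 21, 163]);
translate([294, 301, 174]) cube([21, 1398, 163]);
translate([2360, 301, 174]) cube([21, 1398, 163]);
translate([503, 223, 337]) cube([93, 1554, 21]);
translate([727, 223, 337]) cube([93, 1554, 21]);
translate([951, 223, 337]) cube([93, 1554, 21]);
translate([1175, 223, 337]) cube([93, 1554, 21]);
translate([1399, 223, 337]) cube([93, 1554, 21]);
translate([1623, 223, 337]) cube([93, 1554, 21]);
translate([1847, 223, 337]) cube([93, 1554, 21]);
translate([2071, 223, 337]) cube([93, 1554, 21]);


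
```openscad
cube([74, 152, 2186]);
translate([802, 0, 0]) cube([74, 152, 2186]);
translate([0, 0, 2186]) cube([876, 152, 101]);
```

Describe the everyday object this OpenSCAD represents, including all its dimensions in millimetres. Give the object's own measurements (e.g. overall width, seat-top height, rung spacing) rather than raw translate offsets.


A door frame. The clear opening is 728 mm wide and 2186 mm high. Two 74 mm wide jambs, 152 mm deep, stand either side of the opening from the floor to the top of the opening. A 101 mm thick head sits across the top of both jambs, spanning the full outside width of the frame.


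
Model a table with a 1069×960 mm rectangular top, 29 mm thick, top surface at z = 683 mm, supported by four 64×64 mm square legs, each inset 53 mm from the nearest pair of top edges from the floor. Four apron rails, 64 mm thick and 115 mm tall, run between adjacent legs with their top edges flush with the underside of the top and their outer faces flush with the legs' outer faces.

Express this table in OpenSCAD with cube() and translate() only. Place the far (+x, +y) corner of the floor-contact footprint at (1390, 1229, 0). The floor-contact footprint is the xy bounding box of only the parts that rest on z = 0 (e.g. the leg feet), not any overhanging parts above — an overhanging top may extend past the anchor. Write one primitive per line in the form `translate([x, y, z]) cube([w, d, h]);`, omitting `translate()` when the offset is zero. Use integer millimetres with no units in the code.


// leg_h = 683 - 29 = 654
// apron z = 654 - 115 = 539
translate([374, 322, 654]) cube([1069, 960, 29]);
translate([427, 375, 0]) cube([64, 64, 654]);
translate([1326, 375, 0]) cube([64, 64, 654]);
translate([427, 1165, 0]) cube([64, 64, 654]);
translate([1326, 1165, 0]) cube([64, 64, 654]);
translate([491, 375, 539]) cube([835, 64, 115]);
translate([491, 1165, 539]) cube([835, 64, 115]);
translate([427, 439, 539]) cube([64, 726, 115]);
translate([1326, 439, 539]) cube([64, 726, 115]);


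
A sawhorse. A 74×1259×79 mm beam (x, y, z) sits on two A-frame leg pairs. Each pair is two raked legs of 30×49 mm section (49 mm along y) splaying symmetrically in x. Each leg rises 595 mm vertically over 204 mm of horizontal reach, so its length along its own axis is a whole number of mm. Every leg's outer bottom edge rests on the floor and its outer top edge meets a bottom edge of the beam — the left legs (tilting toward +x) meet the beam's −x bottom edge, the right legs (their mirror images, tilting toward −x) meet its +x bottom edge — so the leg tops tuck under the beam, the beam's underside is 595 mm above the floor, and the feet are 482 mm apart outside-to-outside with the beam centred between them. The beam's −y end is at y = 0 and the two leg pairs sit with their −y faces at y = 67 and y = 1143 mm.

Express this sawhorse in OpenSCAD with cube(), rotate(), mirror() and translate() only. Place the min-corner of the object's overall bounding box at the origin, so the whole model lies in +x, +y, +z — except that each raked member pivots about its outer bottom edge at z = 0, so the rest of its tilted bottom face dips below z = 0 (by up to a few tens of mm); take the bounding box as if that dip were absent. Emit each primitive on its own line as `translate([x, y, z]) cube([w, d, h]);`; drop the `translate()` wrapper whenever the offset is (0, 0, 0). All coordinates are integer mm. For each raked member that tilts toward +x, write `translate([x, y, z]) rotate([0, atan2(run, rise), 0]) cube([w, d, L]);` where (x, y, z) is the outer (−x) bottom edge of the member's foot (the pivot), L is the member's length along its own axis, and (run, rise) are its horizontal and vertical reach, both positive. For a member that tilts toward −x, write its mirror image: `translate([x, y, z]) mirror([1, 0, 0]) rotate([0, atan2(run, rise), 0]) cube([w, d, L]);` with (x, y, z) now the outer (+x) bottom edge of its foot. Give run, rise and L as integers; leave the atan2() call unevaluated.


// leg length = √(204² + 595²) = 629
// right-leg outer foot x = 2·204 + 74 = 482
// beam min-corner = (204, 0, 595)
translate([204, 0, 595]) cube([74, 1259, 79]);
translate([0, 67, 0]) rotate([0, atan2(204, 595), 0]) cube([30, 49, 629]);
translate([482, 67, 0]) mirror([1, 0, 0]) rotate([0, atan2(204, 595), 0]) cube([30, 49, 629]);
translate([0, 1143, 0]) rotate([0, atan2(204, 595), 0]) cube([30, 49, 629]);
translate([482, 1143, 0]) mirror([1, 0, 0]) rotate([0, atan2(204, 595), 0]) cube([30, 49, 629]);


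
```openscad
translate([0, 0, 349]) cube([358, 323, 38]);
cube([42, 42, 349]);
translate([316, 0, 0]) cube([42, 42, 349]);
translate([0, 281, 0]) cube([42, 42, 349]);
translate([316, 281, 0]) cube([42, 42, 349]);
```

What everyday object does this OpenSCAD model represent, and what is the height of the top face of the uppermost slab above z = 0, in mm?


A stool. The seat height is 387 mm.

A 358×323×38 slab at z = 349 on four corner posts — a stool. The seat top is 349 + 38 = 387 mm.


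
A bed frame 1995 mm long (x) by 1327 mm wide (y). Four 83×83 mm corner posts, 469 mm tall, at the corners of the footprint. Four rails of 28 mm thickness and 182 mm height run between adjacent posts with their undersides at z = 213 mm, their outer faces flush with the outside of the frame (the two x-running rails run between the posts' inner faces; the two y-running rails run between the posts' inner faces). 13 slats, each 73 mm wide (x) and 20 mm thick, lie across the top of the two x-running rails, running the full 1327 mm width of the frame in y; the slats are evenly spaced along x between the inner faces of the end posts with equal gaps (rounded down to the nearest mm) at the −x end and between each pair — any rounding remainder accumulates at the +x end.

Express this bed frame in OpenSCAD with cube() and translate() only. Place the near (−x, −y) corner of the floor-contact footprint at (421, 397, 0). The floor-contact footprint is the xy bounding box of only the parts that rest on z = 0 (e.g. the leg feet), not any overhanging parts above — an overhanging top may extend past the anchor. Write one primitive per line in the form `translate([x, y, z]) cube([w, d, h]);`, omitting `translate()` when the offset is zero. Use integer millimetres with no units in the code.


translate([421, 397, 0]) cube([83, 83, 469]);
translate([421, 1641, 0]) cube([83, 83, 469]);
translate([2333, 397, 0]) cube([83, 83, 469]);
translate([2333, 1641, 0]) cube([83, 83, 469]);
translate([504, 397, 213]) cube([1829, 28, 182]);
translate([504, 1696, 213]) cube([1829, 28, 182]);
translate([421, 480, 213]) cube([28, 1161, 182]);
translate([2388, 480, 213]) cube([28, 1161, 182]);
translate([566, 397, 395]) cube([73, 1327, 20]);
translate([701, 397, 395]) cube([73, 1327, 20]);
translate([836, 397, 395]) cube([73, 1327, 20]);
translate([971, 397, 395]) cube([73, 1327, 20]);
translate([1106, 397, 395]) cube([73, 1327, 20]);
translate([1241, 397, 395]) cube([73, 1327, 20]);
translate([1376, 397, 395]) cube([73, 1327, 20]);
translate([1511, 397, 395]) cube([73, 1327, 20]);
translate([1646, 397, 395]) cube([73, 1327, 20]);
translate([1781, 397, 395]) cube([73, 1327, 20]);
translate([1916, 397, 395]) cube([73, 1327, 20]);
translate([2051, 397, 395]) cube([73, 1327, 20]);
translate([2186, 397, 395]) cube([73, 1327, 20]);
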